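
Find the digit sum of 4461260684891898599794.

127

4+4+6+1+2+6+0+6+8+4+8+9+1+8+9+8+5+9+9+7+9+4 = 127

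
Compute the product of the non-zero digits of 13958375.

113400

1×3×9×5×8×3×7×5 = 113400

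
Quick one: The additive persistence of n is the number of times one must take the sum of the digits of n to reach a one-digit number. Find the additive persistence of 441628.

2

441628 → 25 → 7 (2 steps)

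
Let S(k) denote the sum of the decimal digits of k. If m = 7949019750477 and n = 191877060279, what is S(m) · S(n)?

3933

S(7949019750477) = 7+9+4+9+0+1+9+7+5+0+4+7+7 = 69.
S(191877060279) = 1+9+1+8+7+7+0+6+0+2+7+9 = 57.
69 · 57 = 3933.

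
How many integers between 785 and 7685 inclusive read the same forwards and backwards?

The integers in [785, 7685] that read the same forwards and backwards: 787, 797, 808, 818, 828, 838, …, 7557, 7667.
89 qualify.

89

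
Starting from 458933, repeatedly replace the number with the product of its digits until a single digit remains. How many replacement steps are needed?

458933 → 12960 → 0 (2 steps)

2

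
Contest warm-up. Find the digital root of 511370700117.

6

5+1+1+3+7+0+7+0+0+1+1+7 = 33
3+3 = 6
(Equivalently, 511370700117 mod 9 = 6.)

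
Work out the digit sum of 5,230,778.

32

5+2+3+0+7+7+8 = 32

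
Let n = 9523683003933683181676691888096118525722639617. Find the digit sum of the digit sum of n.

4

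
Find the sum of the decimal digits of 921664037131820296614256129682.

9+2+1+6+6+4+0+3+7+1+3+1+8+2+0+2+9+6+6+1+4+2+5+6+1+2+9+6+8+2 = 122

122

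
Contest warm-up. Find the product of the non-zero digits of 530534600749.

1360800

5×3×5×3×4×6×7×4×9 = 1360800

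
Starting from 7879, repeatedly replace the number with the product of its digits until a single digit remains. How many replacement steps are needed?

3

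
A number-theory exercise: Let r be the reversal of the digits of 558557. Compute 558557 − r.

Reverse of 558557 is 755855.
558557 − 755855 = -197298

-197298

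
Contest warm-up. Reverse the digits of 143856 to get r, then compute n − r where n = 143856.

-514485

Reverse of 143856 is 658341.
143856 − 658341 = -514485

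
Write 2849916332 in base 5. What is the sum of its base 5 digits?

28

2849916332 in base 5 is 21314034310312.
Digit sum: 2+1+3+1+4+0+3+4+3+1+0+3+1+2 = 28.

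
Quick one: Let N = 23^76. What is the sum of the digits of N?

472

23^76 = 30996705517935348019814272666230463378871837737203437728366860066624288818191312580054846857455409630561
Sum of its 104 digits: 472.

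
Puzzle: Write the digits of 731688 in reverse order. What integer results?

886137

Reversing 731688 gives 886137.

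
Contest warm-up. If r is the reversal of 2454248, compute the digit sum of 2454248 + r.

Reversal of 2454248 is 8424542; 2454248 + 8424542 = 10878790.
Digit sum of 10878790: 1+0+8+7+8+7+9+0 = 40.

40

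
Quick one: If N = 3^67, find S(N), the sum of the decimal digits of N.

162

3^67 = 92709463147897837085761925410587
Sum of its 32 digits: 162.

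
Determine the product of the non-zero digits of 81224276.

10752

8×1×2×2×4×2×7×6 = 10752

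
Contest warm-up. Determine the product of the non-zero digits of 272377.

2×7×2×3×7×7 = 4116

4116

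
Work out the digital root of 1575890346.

3

1+5+7+5+8+9+0+3+4+6 = 48
4+8 = 12
1+2 = 3
(Equivalently, 1575890346 mod 9 = 3.)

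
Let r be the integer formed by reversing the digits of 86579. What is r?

97568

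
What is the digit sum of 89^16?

145

89^16 = 15496731425178936435099327730561
Sum of its 32 digits: 145.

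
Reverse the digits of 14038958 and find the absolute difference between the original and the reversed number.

71944083

Reverse of 14038958 is 85983041.
|14038958 − 85983041| = 71944083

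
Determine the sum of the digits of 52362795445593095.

5+2+3+6+2+7+9+5+4+4+5+5+9+3+0+9+5 = 83

83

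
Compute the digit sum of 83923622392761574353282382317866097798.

186

8+3+9+2+3+6+2+2+3+9+2+7+6+1+5+7+4+3+5+3+2+8+2+3+8+2+3+1+7+8+6+6+0+9+7+7+9+8 = 186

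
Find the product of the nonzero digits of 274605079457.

14817600

2×7×4×6×5×7×9×4×5×7 = 14817600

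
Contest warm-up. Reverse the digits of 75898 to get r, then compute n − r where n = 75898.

-13959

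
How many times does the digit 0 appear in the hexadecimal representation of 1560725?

1

1560725 in base 16 is 17D095.
The digit 0 appears 1 time.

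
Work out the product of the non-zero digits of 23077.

2×3×7×7 = 294

294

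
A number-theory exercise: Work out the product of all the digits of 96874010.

9×6×8×7×4×0×1×0 = 0

0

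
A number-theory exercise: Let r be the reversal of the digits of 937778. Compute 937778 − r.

Reverse of 937778 is 877739.
937778 − 877739 = 60039

60039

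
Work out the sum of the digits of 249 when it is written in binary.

6

249 in base 2 is 11111001.
Digit sum: 1+1+1+1+1+0+0+1 = 6.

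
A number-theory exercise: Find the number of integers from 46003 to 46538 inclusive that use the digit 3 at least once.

188

The integers in [46003, 46538] that use the digit 3 at least once: 46003, 46013, 46023, 46030, 46031, 46032, …, 46537, 46538.
188 qualify.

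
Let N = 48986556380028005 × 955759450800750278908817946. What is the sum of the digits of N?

195

48986556380028005 × 955759450800750278908817946 = 46819364222395555727487210202445636926577730
Sum of its 44 digits: 195.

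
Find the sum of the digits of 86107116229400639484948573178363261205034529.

8+6+1+0+7+1+1+6+2+2+9+4+0+0+6+3+9+4+8+4+9+4+8+5+7+3+1+7+8+3+6+3+2+6+1+2+0+5+0+3+4+5+2+9 = 184

184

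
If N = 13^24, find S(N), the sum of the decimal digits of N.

13^24 = 542800770374370512771595361
Sum of its 27 digits: 109.

109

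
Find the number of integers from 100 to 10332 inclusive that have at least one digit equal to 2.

The integers in [100, 10332] that have at least one digit equal to 2: 102, 112, 120, 121, 122, 123, …, 10329, 10332.
3571 qualify.

3571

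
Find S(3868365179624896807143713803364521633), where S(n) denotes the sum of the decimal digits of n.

3+8+6+8+3+6+5+1+7+9+6+2+4+8+9+6+8+0+7+1+4+3+7+1+3+8+0+3+3+6+4+5+2+1+6+3+3 = 169

169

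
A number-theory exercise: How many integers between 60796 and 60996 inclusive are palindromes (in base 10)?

2

The integers in [60796, 60996] that are palindromes (in base 10): 60806, 60906.
2 qualify.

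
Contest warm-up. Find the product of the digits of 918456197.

9×1×8×4×5×6×1×9×7 = 544320

544320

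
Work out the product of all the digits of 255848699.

6220800

2×5×5×8×4×8×6×9×9 = 6220800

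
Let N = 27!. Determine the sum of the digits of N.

108

27! = 10888869450418352160768000000
Sum of its 29 digits: 108.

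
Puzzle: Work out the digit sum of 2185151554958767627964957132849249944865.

212

2+1+8+5+1+5+1+5+5+4+9+5+8+7+6+7+6+2+7+9+6+4+9+5+7+1+3+2+8+4+9+2+4+9+9+4+4+8+6+5 = 212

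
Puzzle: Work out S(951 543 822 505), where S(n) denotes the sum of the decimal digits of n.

49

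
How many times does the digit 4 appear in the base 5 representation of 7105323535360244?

7105323535360244 in base 5 is 24422302110100023011434.
The digit 4 appears 4 times.

4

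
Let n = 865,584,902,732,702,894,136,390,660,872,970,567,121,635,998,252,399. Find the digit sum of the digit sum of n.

First digit sum: 248.
2+4+8 = 14.

14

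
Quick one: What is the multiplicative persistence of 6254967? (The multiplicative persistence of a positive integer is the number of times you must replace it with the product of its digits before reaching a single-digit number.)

6254967 → 90720 → 0 (2 steps)

2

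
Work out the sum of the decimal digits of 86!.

86! = 24227095383672732381765523203441259715284870552429381750838764496720162249742450276789464634901319465571660595200000000000000000000
Sum of its 131 digits: 495.

495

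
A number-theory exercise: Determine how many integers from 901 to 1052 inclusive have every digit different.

The integers in [901, 1052] that have every digit different: 901, 902, 903, 904, 905, 906, …, 1049, 1052.
94 qualify.

94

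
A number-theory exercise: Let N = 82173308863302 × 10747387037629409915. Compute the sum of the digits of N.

82173308863302 × 10747387037629409915 = 883148354516569815163093658439330
Sum of its 33 digits: 153.

153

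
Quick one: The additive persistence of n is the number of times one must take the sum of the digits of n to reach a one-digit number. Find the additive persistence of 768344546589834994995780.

2

768344546589834994995780 → 144 → 9 (2 steps)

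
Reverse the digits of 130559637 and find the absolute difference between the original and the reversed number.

606395394

Reverse of 130559637 is 736955031.
|130559637 − 736955031| = 606395394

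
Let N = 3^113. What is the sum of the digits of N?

3^113 = 821678234986022501332043817791314604358242170799200323
Sum of its 54 digits: 207.

207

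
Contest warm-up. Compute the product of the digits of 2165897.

2×1×6×5×8×9×7 = 30240

30240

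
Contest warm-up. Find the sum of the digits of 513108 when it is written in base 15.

513108 in base 15 is A2073.
Digit sum: 10+2+0+7+3 = 22.

22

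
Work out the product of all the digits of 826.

96

8×2×6 = 96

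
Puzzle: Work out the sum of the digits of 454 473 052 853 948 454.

84

4+5+4+4+7+3+0+5+2+8+5+3+9+4+8+4+5+4 = 84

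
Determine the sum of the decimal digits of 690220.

6+9+0+2+2+0 = 19

19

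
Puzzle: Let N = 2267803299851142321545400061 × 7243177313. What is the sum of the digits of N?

2267803299851142321545400061 × 7243177313 = 16426101411828330340551792821344016093
Sum of its 38 digits: 128.

128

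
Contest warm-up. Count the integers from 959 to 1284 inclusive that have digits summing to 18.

The integers in [959, 1284] that have digits summing to 18: 963, 972, 981, 990, 1089, 1098, …, 1269, 1278.
11 qualify.

11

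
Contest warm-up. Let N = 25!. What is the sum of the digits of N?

25! = 15511210043330985984000000
Sum of its 26 digits: 72.

72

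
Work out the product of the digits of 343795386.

1632960

3×4×3×7×9×5×3×8×6 = 1632960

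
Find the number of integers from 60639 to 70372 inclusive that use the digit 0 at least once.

3173

The integers in [60639, 70372] that use the digit 0 at least once: 60639, 60640, 60641, 60642, 60643, 60644, …, 70371, 70372.
3173 qualify.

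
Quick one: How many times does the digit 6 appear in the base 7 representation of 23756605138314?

2

23756605138314 in base 7 is 5001233551603206.
The digit 6 appears 2 times.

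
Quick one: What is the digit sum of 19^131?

19^131 = 328640985936586175325426692433934528528254849606842104290621822251802963408325022423210406291711686429138392863087232265005305371943610519457953043307690618567098556619
Sum of its 168 digits: 712.

712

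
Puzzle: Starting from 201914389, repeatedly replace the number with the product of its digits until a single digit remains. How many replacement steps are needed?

201914389 → 0 (1 step)

1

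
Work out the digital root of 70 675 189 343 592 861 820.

4

7+0+6+7+5+1+8+9+3+4+3+5+9+2+8+6+1+8+2+0 = 94
9+4 = 13
1+3 = 4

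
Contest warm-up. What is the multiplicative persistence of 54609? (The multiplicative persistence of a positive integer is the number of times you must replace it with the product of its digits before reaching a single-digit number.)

1

54609 → 0 (1 step)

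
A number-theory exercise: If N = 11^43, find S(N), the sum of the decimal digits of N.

164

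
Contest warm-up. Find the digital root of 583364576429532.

9

5+8+3+3+6+4+5+7+6+4+2+9+5+3+2 = 72
7+2 = 9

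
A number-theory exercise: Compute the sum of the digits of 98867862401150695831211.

101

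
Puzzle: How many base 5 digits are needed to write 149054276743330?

21

149054276743330 in base 5 is 124014101124321241310, which has 21 digits.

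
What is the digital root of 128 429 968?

4

1+2+8+4+2+9+9+6+8 = 49
4+9 = 13
1+3 = 4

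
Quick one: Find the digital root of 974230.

7

9+7+4+2+3+0 = 25
2+5 = 7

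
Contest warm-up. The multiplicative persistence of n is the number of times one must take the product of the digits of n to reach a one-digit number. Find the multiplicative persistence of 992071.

1

992071 → 0 (1 step)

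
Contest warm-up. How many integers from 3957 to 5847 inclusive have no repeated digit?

953

The integers in [3957, 5847] that have no repeated digit: 3957, 3958, 3960, 3961, 3962, 3964, …, 5846, 5847.
953 qualify.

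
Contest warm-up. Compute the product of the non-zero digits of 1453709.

3780

1×4×5×3×7×9 = 3780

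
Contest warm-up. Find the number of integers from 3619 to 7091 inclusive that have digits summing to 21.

243

The integers in [3619, 7091] that have digits summing to 21: 3639, 3648, 3657, 3666, 3675, 3684, …, 7077, 7086.
243 qualify.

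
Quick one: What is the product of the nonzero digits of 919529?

7290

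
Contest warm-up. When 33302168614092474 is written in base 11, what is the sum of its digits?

84

33302168614092474 in base 11 is 7A77108439A01728.
Digit sum: 7+10+7+7+1+0+8+4+3+9+10+0+1+7+2+8 = 84.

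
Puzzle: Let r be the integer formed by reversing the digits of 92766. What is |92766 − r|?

Reverse of 92766 is 66729.
|92766 − 66729| = 26037

26037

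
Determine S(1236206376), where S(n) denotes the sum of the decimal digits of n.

1+2+3+6+2+0+6+3+7+6 = 36

36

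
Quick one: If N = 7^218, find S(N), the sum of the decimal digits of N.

832

7^218 = 17036199732716516435604150035499303369543905376372645552843821520365466514648424538308894169264558219481834875287897870079560846802179141437300455448402596336434323635444629340595790449
Sum of its 185 digits: 832.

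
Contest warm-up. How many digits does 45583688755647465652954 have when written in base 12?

45583688755647465652954 in base 12 is BA820698B6B021B38590A, which has 21 digits.

21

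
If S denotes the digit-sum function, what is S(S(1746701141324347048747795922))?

11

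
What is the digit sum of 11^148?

745

11^148 = 13369568890712313714243589997764252258340283396049809814312159788068895119991646988016779122587364005079833318390096812530781998894943591406724436370935281
Sum of its 155 digits: 745.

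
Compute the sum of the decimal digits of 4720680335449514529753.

96

4+7+2+0+6+8+0+3+3+5+4+4+9+5+1+4+5+2+9+7+5+3 = 96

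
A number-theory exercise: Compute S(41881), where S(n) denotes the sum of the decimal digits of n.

22

4+1+8+8+1 = 22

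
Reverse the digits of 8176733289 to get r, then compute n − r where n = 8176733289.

Reverse of 8176733289 is 9823376718.
8176733289 − 9823376718 = -1646643429

-1646643429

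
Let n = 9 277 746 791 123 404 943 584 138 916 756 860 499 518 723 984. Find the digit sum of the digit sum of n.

First digit sum: 235.
2+3+5 = 10.

10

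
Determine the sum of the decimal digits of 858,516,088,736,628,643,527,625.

121

8+5+8+5+1+6+0+8+8+7+3+6+6+2+8+6+4+3+5+2+7+6+2+5 = 121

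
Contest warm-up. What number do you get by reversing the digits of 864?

468

Reversing 864 gives 468.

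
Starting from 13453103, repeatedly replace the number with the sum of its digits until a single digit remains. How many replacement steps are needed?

13453103 → 20 → 2 (2 steps)

2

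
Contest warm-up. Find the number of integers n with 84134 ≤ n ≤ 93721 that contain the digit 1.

3341

The integers in [84134, 93721] that contain the digit 1: 84134, 84135, 84136, 84137, 84138, 84139, …, 93719, 93721.
3341 qualify.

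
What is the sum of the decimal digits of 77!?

77! = 145183092028285869634070784086308284983740379224208358846781574688061991349156420080065207861248000000000000000000
Sum of its 114 digits: 432.

432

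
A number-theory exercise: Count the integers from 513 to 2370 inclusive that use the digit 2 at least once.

735

The integers in [513, 2370] that use the digit 2 at least once: 520, 521, 522, 523, 524, 525, …, 2369, 2370.
735 qualify.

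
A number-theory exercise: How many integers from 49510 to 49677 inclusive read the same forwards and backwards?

The integers in [49510, 49677] that read the same forwards and backwards: 49594.
1 qualifies.

1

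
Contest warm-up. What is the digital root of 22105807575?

2+2+1+0+5+8+0+7+5+7+5 = 42
4+2 = 6

6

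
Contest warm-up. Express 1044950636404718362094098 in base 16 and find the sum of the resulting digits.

133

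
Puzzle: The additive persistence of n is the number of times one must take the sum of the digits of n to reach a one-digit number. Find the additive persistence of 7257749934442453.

3

7257749934442453 → 79 → 16 → 7 (3 steps)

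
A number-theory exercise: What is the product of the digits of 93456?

3240

9×3×4×5×6 = 3240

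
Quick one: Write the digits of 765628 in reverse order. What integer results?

Reversing 765628 gives 826567.

826567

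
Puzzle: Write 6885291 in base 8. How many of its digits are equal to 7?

1

6885291 in base 8 is 32207653.
The digit 7 appears 1 time.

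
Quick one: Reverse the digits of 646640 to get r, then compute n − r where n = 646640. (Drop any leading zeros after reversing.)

599994

Reverse of 646640 is 46646.
646640 − 46646 = 599994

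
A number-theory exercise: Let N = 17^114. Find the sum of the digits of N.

17^114 = 186714066261911263400574573526819845230351710975096066124143686941891769887812375208644059677533373912834404420510617301166716558283137232929
Sum of its 141 digits: 604.

604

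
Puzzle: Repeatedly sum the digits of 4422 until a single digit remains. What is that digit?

4+4+2+2 = 12
1+2 = 3

3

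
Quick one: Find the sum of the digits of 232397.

2+3+2+3+9+7 = 26

26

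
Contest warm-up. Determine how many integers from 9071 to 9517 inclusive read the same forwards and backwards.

4

The integers in [9071, 9517] that read the same forwards and backwards: 9119, 9229, 9339, 9449.
4 qualify.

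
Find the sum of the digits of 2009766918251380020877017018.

108

2+0+0+9+7+6+6+9+1+8+2+5+1+3+8+0+0+2+0+8+7+7+0+1+7+0+1+8 = 108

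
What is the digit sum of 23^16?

23^16 = 6132610415680998648961
Sum of its 22 digits: 103.

103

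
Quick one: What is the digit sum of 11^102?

505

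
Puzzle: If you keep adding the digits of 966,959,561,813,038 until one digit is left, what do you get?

9+6+6+9+5+9+5+6+1+8+1+3+0+3+8 = 79
7+9 = 16
1+6 = 7
(Equivalently, 966,959,561,813,038 mod 9 = 7.)

7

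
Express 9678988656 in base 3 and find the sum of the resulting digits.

22

9678988656 in base 3 is 220222112201120100100.
Digit sum: 2+2+0+2+2+2+1+1+2+2+0+1+1+2+0+1+0+0+1+0+0 = 22.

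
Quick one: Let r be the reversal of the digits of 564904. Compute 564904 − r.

Reverse of 564904 is 409465.
564904 − 409465 = 155439

155439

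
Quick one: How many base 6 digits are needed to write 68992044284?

14

68992044284 in base 6 is 51410002540232, which has 14 digits.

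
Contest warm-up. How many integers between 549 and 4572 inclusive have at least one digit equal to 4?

1468

The integers in [549, 4572] that have at least one digit equal to 4: 549, 554, 564, 574, 584, 594, …, 4571, 4572.
1468 qualify.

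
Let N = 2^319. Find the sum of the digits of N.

2^319 = 1067993517960455041197510853084776057301352261178326384973520803911109862890320275011481043468288
Sum of its 97 digits: 398.

398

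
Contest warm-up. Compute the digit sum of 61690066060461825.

6+1+6+9+0+0+6+6+0+6+0+4+6+1+8+2+5 = 66

66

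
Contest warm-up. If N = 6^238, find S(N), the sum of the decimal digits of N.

864

6^238 = 158488440231889744477862401482946970904077892437409640748832062141627414787279493594831089908235577872754093920423350155078606315162140540483620070313380976484866965297778821698489942016
Sum of its 186 digits: 864.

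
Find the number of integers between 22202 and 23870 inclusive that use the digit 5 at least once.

482

The integers in [22202, 23870] that use the digit 5 at least once: 22205, 22215, 22225, 22235, 22245, 22250, …, 23859, 23865.
482 qualify.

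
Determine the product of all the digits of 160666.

1×6×0×6×6×6 = 0

0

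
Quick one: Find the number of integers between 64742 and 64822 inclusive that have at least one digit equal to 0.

17

The integers in [64742, 64822] that have at least one digit equal to 0: 64750, 64760, 64770, 64780, 64790, 64800, …, 64810, 64820.
17 qualify.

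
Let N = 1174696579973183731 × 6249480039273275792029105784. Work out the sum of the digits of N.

200

1174696579973183731 × 6249480039273275792029105784 = 7341242828744995020450099096772778163466800104
Sum of its 46 digits: 200.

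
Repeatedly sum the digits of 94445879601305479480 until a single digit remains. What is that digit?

7

9+4+4+4+5+8+7+9+6+0+1+3+0+5+4+7+9+4+8+0 = 97
9+7 = 16
1+6 = 7
(Equivalently, 94445879601305479480 mod 9 = 7.)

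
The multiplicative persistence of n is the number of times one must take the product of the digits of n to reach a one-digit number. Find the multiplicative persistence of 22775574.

22775574 → 137200 → 0 (2 steps)

2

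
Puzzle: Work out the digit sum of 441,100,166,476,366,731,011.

68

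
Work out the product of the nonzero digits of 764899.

108864

7×6×4×8×9×9 = 108864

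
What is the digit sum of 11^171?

11^171 = 11971516324028181143971749701549704147559958845716404331377199160901758573318607430532788039815509058554517585620097499558227539322487495317494497222128083603693203327484577760211
Sum of its 179 digits: 800.

800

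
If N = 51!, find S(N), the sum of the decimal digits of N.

51! = 1551118753287382280224243016469303211063259720016986112000000000000
Sum of its 67 digits: 198.

198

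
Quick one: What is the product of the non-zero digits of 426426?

2304

4×2×6×4×2×6 = 2304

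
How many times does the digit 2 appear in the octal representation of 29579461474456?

3

29579461474456 in base 8 is 656340122634230.
The digit 2 appears 3 times.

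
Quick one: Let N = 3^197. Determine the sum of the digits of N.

423

3^197 = 9837555143550917382917826742065912104786424172347944295354628212558981144492673444236470334963
Sum of its 94 digits: 423.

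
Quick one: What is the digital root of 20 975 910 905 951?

8

2+0+9+7+5+9+1+0+9+0+5+9+5+1 = 62
6+2 = 8
(Equivalently, 20 975 910 905 951 mod 9 = 8.)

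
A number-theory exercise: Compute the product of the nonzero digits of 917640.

9×1×7×6×4 = 1512

1512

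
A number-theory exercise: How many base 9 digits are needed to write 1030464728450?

13

1030464728450 in base 9 is 3574725158388, which has 13 digits.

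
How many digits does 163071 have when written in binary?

163071 in base 2 is 100111110011111111, which has 18 digits.

18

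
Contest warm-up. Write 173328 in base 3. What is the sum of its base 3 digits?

14

173328 in base 3 is 22210202120.
Digit sum: 2+2+2+1+0+2+0+2+1+2+0 = 14.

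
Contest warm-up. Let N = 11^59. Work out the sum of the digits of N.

11^59 = 27680149049219827234040845032752615876276219551518008056540691
Sum of its 62 digits: 257.

257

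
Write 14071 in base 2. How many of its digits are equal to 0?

3

14071 in base 2 is 11011011110111.
The digit 0 appears 3 times.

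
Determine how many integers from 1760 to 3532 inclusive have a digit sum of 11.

The integers in [1760, 3532] that have a digit sum of 11: 1802, 1811, 1820, 1901, 1910, 2009, …, 3521, 3530.
99 qualify.

99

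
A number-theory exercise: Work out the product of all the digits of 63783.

6×3×7×8×3 = 3024

3024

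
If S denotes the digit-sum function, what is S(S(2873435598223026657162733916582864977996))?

7

First digit sum: 205.
2+0+5 = 7.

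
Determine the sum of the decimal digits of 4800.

4+8+0+0 = 12

12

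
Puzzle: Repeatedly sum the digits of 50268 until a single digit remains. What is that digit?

5+0+2+6+8 = 21
2+1 = 3

3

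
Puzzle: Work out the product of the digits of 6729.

756

6×7×2×9 = 756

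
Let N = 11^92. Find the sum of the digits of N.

445

11^92 = 642875736033641180657139984421248997668742784677928339864140154386931382122316064755913516349521
Sum of its 96 digits: 445.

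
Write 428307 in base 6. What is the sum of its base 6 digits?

17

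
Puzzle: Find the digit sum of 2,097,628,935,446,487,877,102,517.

2+0+9+7+6+2+8+9+3+5+4+4+6+4+8+7+8+7+7+1+0+2+5+1+7 = 122

122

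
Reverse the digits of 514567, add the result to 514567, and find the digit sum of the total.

38

Reversal of 514567 is 765415; 514567 + 765415 = 1279982.
Digit sum of 1279982: 1+2+7+9+9+8+2 = 38.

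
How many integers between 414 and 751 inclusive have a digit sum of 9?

The integers in [414, 751] that have a digit sum of 9: 414, 423, 432, 441, 450, 504, …, 711, 720.
17 qualify.

17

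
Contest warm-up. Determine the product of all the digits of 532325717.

44100

5×3×2×3×2×5×7×1×7 = 44100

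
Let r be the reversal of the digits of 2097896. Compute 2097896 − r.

Reverse of 2097896 is 6987902.
2097896 − 6987902 = -4890006

-4890006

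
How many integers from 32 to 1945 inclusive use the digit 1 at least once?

1204

The integers in [32, 1945] that use the digit 1 at least once: 41, 51, 61, 71, 81, 91, …, 1944, 1945.
1204 qualify.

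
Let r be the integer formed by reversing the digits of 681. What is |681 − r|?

Reverse of 681 is 186.
|681 − 186| = 495

495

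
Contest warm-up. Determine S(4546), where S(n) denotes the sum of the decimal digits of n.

19

4+5+4+6 = 19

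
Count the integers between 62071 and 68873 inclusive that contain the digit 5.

The integers in [62071, 68873] that contain the digit 5: 62075, 62085, 62095, 62105, 62115, 62125, …, 68859, 68865.
2588 qualify.

2588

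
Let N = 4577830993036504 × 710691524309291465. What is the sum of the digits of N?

137

4577830993036504 × 710691524309291465 = 3253425686471430469750761120638360
Sum of its 34 digits: 137.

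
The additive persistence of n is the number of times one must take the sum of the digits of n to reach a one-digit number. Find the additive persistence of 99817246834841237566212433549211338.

3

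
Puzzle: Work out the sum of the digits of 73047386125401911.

7+3+0+4+7+3+8+6+1+2+5+4+0+1+9+1+1 = 62

62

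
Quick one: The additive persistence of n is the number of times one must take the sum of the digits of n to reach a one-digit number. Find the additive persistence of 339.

2

339 → 15 → 6 (2 steps)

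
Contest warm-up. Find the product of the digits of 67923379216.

5143824

6×7×9×2×3×3×7×9×2×1×6 = 5143824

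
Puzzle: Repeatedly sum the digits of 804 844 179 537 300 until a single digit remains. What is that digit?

8+0+4+8+4+4+1+7+9+5+3+7+3+0+0 = 63
6+3 = 9

9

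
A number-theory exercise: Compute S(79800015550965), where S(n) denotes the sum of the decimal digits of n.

60

7+9+8+0+0+0+1+5+5+5+0+9+6+5 = 60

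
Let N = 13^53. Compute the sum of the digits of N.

241

13^53 = 109395050288514219040366056833567359441133418834382438145053
Sum of its 60 digits: 241.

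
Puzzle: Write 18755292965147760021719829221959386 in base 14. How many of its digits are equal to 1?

3

18755292965147760021719829221959386 in base 14 is ABC716276C91C965464B9ABB170830.
The digit 1 appears 3 times.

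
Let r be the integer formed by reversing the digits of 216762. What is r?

267612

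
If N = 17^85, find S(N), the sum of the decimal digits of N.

458

17^85 = 387398841060856728666481830078934303451511026537231722901062889198807651406663242475428593734254127224657
Sum of its 105 digits: 458.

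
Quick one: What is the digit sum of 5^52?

130

5^52 = 2220446049250313080847263336181640625
Sum of its 37 digits: 130.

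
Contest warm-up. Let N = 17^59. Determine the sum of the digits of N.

17^59 = 3948992976476546055807962117305548095339102740462421587418915544041816753
Sum of its 73 digits: 332.

332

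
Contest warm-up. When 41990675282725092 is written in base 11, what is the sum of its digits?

41990675282725092 in base 11 is A0635834214A7450.
Digit sum: 10+0+6+3+5+8+3+4+2+1+4+10+7+4+5+0 = 72.

72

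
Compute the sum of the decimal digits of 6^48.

153

6^48 = 22452257707354557240087211123792674816
Sum of its 38 digits: 153.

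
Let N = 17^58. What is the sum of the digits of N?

307

17^58 = 232293704498620356223997771606208711490535455321318916906995032002459809
Sum of its 72 digits: 307.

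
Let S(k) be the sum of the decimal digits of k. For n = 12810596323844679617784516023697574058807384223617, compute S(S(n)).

First digit sum: 230.
2+3+0 = 5.

5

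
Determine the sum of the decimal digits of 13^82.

13^82 = 22047273476367223727300270439599719194831122062047273567512330757271131337014984506168788969
Sum of its 92 digits: 391.

391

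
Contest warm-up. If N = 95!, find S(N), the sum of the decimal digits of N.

95! = 10329978488239059262599702099394727095397746340117372869212250571234293987594703124871765375385424468563282236864226607350415360000000000000000000000
Sum of its 149 digits: 585.

585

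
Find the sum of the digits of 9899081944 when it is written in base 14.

63

9899081944 in base 14 is 69C9B321A.
Digit sum: 6+9+12+9+11+3+2+1+10 = 63.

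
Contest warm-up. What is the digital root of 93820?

4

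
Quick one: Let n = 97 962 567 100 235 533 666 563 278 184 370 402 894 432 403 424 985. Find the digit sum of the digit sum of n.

4

First digit sum: 220.
2+2+0 = 4.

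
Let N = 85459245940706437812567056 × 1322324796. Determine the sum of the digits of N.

85459245940706437812567056 × 1322324796 = 113004879954858468476389418561520576
Sum of its 36 digits: 177.

177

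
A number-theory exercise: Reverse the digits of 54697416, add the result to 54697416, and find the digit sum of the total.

Reversal of 54697416 is 61479645; 54697416 + 61479645 = 116177061.
Digit sum of 116177061: 1+1+6+1+7+7+0+6+1 = 30.

30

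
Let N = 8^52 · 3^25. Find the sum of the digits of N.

261

8^52 · 3^25 = 77394605624548026976026930834425594516744257540221617307648
Sum of its 59 digits: 261.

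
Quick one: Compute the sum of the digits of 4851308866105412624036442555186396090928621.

178

4+8+5+1+3+0+8+8+6+6+1+0+5+4+1+2+6+2+4+0+3+6+4+4+2+5+5+5+1+8+6+3+9+6+0+9+0+9+2+8+6+2+1 = 178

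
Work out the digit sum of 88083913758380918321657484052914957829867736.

8+8+0+8+3+9+1+3+7+5+8+3+8+0+9+1+8+3+2+1+6+5+7+4+8+4+0+5+2+9+1+4+9+5+7+8+2+9+8+6+7+7+3+6 = 227

227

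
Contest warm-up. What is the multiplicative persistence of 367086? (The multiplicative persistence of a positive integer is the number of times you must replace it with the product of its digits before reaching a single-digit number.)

1

367086 → 0 (1 step)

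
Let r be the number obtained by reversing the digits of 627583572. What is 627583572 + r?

Reverse of 627583572 is 275385726.
627583572 + 275385726 = 902969298

902969298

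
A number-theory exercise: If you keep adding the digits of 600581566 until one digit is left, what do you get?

1

6+0+0+5+8+1+5+6+6 = 37
3+7 = 10
1+0 = 1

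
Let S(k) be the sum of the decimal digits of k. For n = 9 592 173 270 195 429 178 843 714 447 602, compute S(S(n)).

First digit sum: 141.
1+4+1 = 6.

6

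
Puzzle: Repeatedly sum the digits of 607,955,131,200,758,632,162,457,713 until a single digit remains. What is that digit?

7

6+0+7+9+5+5+1+3+1+2+0+0+7+5+8+6+3+2+1+6+2+4+5+7+7+1+3 = 106
1+0+6 = 7
(Equivalently, 607,955,131,200,758,632,162,457,713 mod 9 = 7.)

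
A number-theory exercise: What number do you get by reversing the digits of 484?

484

Reversing 484 gives 484.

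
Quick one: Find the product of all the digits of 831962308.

0

8×3×1×9×6×2×3×0×8 = 0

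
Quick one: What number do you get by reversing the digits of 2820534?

Reversing 2820534 gives 4350282.

4350282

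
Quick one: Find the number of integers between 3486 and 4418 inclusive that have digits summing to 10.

30

The integers in [3486, 4418] that have digits summing to 10: 3502, 3511, 3520, 3601, 3610, 3700, …, 4402, 4411.
30 qualify.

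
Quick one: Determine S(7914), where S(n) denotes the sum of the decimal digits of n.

21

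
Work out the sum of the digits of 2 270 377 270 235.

2+2+7+0+3+7+7+2+7+0+2+3+5 = 47

47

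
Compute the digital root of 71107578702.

9

7+1+1+0+7+5+7+8+7+0+2 = 45
4+5 = 9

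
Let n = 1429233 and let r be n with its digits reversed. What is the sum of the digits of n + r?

Reversal of 1429233 is 3329241; 1429233 + 3329241 = 4758474.
Digit sum of 4758474: 4+7+5+8+4+7+4 = 39.

39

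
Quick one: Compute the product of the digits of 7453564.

50400

7×4×5×3×5×6×4 = 50400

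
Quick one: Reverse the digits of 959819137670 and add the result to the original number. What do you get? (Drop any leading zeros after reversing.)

1036551056629

Reverse of 959819137670 is 76731918959.
959819137670 + 76731918959 = 1036551056629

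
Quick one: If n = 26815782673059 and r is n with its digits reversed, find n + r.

121853411424921

Reverse of 26815782673059 is 95037628751862.
26815782673059 + 95037628751862 = 121853411424921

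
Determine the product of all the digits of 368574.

20160

3×6×8×5×7×4 = 20160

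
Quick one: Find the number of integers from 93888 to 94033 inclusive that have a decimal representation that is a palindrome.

1

The integers in [93888, 94033] that have a decimal representation that is a palindrome: 93939.
1 qualifies.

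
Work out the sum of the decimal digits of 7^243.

910

7^243 = 22846712859873746480447821666592346426694132333435558998983412854961114186622574870902442510049863025667206258127311451949520409822391138243055993672121915936570990365106665813437806284123385754752042992343
Sum of its 206 digits: 910.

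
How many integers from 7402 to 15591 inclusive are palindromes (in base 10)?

82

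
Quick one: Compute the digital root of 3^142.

9

The digital root of n equals n mod 9 (or 9 when 9 | n), so we need 3^142 mod 9.
3^142 ≡ 0 (mod 9), so the digital root is 9.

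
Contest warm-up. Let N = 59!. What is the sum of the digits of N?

324

59! = 138683118545689835737939019720389406345902876772687432540821294940160000000000000
Sum of its 81 digits: 324.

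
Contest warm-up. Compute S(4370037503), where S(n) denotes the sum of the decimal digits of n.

32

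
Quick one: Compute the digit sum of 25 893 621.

2+5+8+9+3+6+2+1 = 36

36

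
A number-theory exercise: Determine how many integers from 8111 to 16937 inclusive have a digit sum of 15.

The integers in [8111, 16937] that have a digit sum of 15: 8115, 8124, 8133, 8142, 8151, 8160, …, 16710, 16800.
510 qualify.

510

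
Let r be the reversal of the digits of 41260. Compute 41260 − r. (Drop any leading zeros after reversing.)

35046

Reverse of 41260 is 6214.
41260 − 6214 = 35046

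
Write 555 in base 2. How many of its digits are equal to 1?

555 in base 2 is 1000101011.
The digit 1 appears 5 times.

5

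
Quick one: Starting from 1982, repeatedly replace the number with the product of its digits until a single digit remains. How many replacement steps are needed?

1982 → 144 → 16 → 6 (3 steps)

3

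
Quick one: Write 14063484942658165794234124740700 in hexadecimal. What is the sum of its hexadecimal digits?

190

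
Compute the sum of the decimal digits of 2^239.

2^239 = 883423532389192164791648750371459257913741948437809479060803100646309888
Sum of its 72 digits: 338.

338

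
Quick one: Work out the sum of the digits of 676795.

6+7+6+7+9+5 = 40

40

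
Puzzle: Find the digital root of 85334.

8+5+3+3+4 = 23
2+3 = 5

5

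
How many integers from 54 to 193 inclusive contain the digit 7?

The integers in [54, 193] that contain the digit 7: 57, 67, 70, 71, 72, 73, …, 179, 187.
32 qualify.

32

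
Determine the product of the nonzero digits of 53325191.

5×3×3×2×5×1×9×1 = 4050

4050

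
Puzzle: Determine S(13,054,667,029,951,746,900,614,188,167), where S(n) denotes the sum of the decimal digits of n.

1+3+0+5+4+6+6+7+0+2+9+9+5+1+7+4+6+9+0+0+6+1+4+1+8+8+1+6+7 = 126

126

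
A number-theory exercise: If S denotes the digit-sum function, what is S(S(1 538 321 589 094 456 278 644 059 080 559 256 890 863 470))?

5

First digit sum: 203.
2+0+3 = 5.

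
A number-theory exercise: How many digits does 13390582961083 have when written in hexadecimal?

11

13390582961083 in base 16 is C2DBCF0D3BB, which has 11 digits.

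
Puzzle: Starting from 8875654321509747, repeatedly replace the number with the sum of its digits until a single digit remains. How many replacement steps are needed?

2

8875654321509747 → 81 → 9 (2 steps)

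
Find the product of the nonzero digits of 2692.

216

2×6×9×2 = 216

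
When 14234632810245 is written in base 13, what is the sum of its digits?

57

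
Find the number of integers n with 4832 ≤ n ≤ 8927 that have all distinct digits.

2070

The integers in [4832, 8927] that have all distinct digits: 4832, 4835, 4836, 4837, 4839, 4850, …, 8926, 8927.
2070 qualify.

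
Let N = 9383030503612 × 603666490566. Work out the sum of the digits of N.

9383030503612 × 603666490566 = 5664221094989183626924392
Sum of its 25 digits: 120.

120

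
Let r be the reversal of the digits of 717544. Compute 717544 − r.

Reverse of 717544 is 445717.
717544 − 445717 = 271827

271827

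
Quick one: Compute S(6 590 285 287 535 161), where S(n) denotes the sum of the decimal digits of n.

6+5+9+0+2+8+5+2+8+7+5+3+5+1+6+1 = 73

73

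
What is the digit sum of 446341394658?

57

4+4+6+3+4+1+3+9+4+6+5+8 = 57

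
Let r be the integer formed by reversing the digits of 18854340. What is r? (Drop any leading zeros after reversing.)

4345881

Reversing 18854340 gives 4345881.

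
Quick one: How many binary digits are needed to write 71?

7

71 in base 2 is 1000111, which has 7 digits.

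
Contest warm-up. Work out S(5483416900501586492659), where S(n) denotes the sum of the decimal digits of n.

5+4+8+3+4+1+6+9+0+0+5+0+1+5+8+6+4+9+2+6+5+9 = 100

100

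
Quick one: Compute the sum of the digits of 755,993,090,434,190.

68

7+5+5+9+9+3+0+9+0+4+3+4+1+9+0 = 68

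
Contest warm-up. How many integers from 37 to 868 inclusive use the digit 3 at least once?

The integers in [37, 868] that use the digit 3 at least once: 37, 38, 39, 43, 53, 63, …, 853, 863.
239 qualify.

239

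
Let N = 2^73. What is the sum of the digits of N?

110

2^73 = 9444732965739290427392
Sum of its 22 digits: 110.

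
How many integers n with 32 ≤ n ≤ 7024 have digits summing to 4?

The integers in [32, 7024] that have digits summing to 4: 40, 103, 112, 121, 130, 202, …, 3100, 4000.
31 qualify.

31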